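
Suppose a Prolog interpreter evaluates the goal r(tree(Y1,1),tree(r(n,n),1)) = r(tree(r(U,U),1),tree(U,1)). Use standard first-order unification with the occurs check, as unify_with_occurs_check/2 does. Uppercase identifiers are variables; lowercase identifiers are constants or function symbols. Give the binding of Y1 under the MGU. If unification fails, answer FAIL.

Decompose r/2: tree(Y1,1) = tree(r(U,U),1),  tree(r(n,n),1) = tree(U,1).
Decompose tree/2: Y1 = r(U,U),  1 = 1.
Bind Y1 := r(U,U); no other remaining equation mentions Y1.
Delete trivial equation 1 = 1.
Decompose tree/2: r(n,n) = U,  1 = 1.
Bind U := r(n,n); no other remaining equation mentions U. Substituting into the earlier binding gives Y1 := r(r(n,n),r(n,n)).
Delete trivial equation 1 = 1.
MGU = { Y1 ↦ r(r(n,n),r(n,n)), U ↦ r(n,n) }, so Y1 ↦ r(r(n,n),r(n,n)).

r(r(n,n),r(n,n))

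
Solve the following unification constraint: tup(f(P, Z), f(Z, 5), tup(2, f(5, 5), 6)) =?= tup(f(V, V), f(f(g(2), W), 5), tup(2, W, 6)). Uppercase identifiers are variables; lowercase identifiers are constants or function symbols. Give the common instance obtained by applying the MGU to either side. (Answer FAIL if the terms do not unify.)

tup(f(f(g(2), f(5, 5)), f(g(2), f(5, 5))), f(f(g(2), f(5, 5)), 5), tup(2, f(5, 5), 6))

Decompose tup/3: f(P, Z) =?= f(V, V),  f(Z, 5) =?= f(f(g(2), W), 5),  tup(2, f(5, 5), 6) =?= tup(2, W, 6).
Decompose f/2: P =?= V,  Z =?= V.
Bind P := V; no other remaining equation mentions P.
Bind Z := V; substituting into the one remaining equation that mentions Z gives: f(V, 5) =?= f(f(g(2), W), 5).
Decompose f/2: V =?= f(g(2), W),  5 =?= 5.
Bind V := f(g(2), W); no other remaining equation mentions V. Substituting into the earlier bindings gives P := f(g(2), W), Z := f(g(2), W).
Delete trivial equation 5 =?= 5.
Decompose tup/3: 2 =?= 2,  f(5, 5) =?= W,  6 =?= 6.
Delete trivial equation 2 =?= 2.
Bind W := f(5, 5); no other remaining equation mentions W. Substituting into the earlier bindings gives P := f(g(2), f(5, 5)), Z := f(g(2), f(5, 5)), V := f(g(2), f(5, 5)).
Delete trivial equation 6 =?= 6.
Applying the MGU to either side gives tup(f(f(g(2), f(5, 5)), f(g(2), f(5, 5))), f(f(g(2), f(5, 5)), 5), tup(2, f(5, 5), 6)).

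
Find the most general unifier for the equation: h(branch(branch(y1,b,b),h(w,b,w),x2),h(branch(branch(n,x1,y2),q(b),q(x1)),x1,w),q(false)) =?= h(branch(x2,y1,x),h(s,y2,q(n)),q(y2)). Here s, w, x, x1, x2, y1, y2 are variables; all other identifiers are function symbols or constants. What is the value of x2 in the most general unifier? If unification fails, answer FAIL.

branch(h(q(n),b,q(n)),b,b)

Decompose h/3: branch(branch(y1,b,b),h(w,b,w),x2) =?= branch(x2,y1,x),  h(branch(branch(n,x1,y2),q(b),q(x1)),x1,w) =?= h(s,y2,q(n)),  q(false) =?= q(y2).
Decompose branch/3: branch(y1,b,b) =?= x2,  h(w,b,w) =?= y1,  x2 =?= x.
Bind x2 := branch(y1,b,b); substituting into the one remaining equation that mentions x2 gives: branch(y1,b,b) =?= x.
Bind y1 := h(w,b,w); substituting into the one remaining equation that mentions y1 gives: branch(h(w,b,w),b,b) =?= x. Substituting into the earlier binding gives x2 := branch(h(w,b,w),b,b).
Bind x := branch(h(w,b,w),b,b); no other remaining equation mentions x.
Decompose h/3: branch(branch(n,x1,y2),q(b),q(x1)) =?= s,  x1 =?= y2,  w =?= q(n).
Bind s := branch(branch(n,x1,y2),q(b),q(x1)); no other remaining equation mentions s.
Bind x1 := y2; no other remaining equation mentions x1. Substituting into the earlier binding gives s := branch(branch(n,y2,y2),q(b),q(y2)).
Bind w := q(n); no other remaining equation mentions w. Substituting into the earlier bindings gives x2 := branch(h(q(n),b,q(n)),b,b), y1 := h(q(n),b,q(n)), x := branch(h(q(n),b,q(n)),b,b).
Decompose q/1: false =?= y2.
Bind y2 := false. Substituting into the earlier bindings gives s := branch(branch(n,false,false),q(b),q(false)), x1 := false.
MGU = { x2 -> branch(h(q(n),b,q(n)),b,b), y1 -> h(q(n),b,q(n)), x -> branch(h(q(n),b,q(n)),b,b), s -> branch(branch(n,false,false),q(b),q(false)), x1 -> false, w -> q(n), y2 -> false }, so x2 -> branch(h(q(n),b,q(n)),b,b).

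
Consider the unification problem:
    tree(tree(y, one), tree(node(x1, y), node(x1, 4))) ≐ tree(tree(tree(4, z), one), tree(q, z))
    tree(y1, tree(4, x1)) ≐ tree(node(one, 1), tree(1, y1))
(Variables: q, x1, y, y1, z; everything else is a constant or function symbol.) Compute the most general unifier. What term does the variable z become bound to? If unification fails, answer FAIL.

Decompose tree/2: tree(y, one) ≐ tree(tree(4, z), one),  tree(node(x1, y), node(x1, 4)) ≐ tree(q, z).
Decompose tree/2: y ≐ tree(4, z),  one ≐ one.
Bind y := tree(4, z); substituting into the one remaining equation that mentions y gives: tree(node(x1, tree(4, z)), node(x1, 4)) ≐ tree(q, z).
Delete trivial equation one ≐ one.
Decompose tree/2: node(x1, tree(4, z)) ≐ q,  node(x1, 4) ≐ z.
Bind q := node(x1, tree(4, z)); no other remaining equation mentions q.
Bind z := node(x1, 4); no other remaining equation mentions z. Substituting into the earlier bindings gives y := tree(4, node(x1, 4)), q := node(x1, tree(4, node(x1, 4))).
Decompose tree/2: y1 ≐ node(one, 1),  tree(4, x1) ≐ tree(1, y1).
Bind y1 := node(one, 1); substituting into the remaining equation gives: tree(4, x1) ≐ tree(1, node(one, 1)).
Decompose tree/2: 4 ≐ 1,  x1 ≐ node(one, 1).
Clash: constants 4 and 1 differ; no unifier exists.

FAIL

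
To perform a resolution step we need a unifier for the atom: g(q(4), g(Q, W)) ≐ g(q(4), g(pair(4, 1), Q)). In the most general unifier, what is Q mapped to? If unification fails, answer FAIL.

pair(4, 1)

Decompose g/2: q(4) ≐ q(4),  g(Q, W) ≐ g(pair(4, 1), Q).
Delete trivial equation q(4) ≐ q(4).
Decompose g/2: Q ≐ pair(4, 1),  W ≐ Q.
Bind Q := pair(4, 1); substituting into the remaining equation gives: W ≐ pair(4, 1).
Bind W := pair(4, 1).
MGU = { Q ↦ pair(4, 1), W ↦ pair(4, 1) }, so Q ↦ pair(4, 1).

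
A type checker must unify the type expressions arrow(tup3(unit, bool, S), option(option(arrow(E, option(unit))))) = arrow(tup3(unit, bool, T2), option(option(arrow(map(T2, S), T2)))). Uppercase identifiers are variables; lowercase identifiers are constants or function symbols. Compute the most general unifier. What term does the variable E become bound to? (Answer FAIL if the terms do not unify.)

map(option(unit), option(unit))

Decompose arrow/2: tup3(unit, bool, S) = tup3(unit, bool, T2),  option(option(arrow(E, option(unit)))) = option(option(arrow(map(T2, S), T2))).
Decompose tup3/3: unit = unit,  bool = bool,  S = T2.
Delete trivial equation unit = unit.
Delete trivial equation bool = bool.
Bind S := T2; substituting into the remaining equation gives: option(option(arrow(E, option(unit)))) = option(option(arrow(map(T2, T2), T2))).
Decompose option/1: option(arrow(E, option(unit))) = option(arrow(map(T2, T2), T2)).
Decompose option/1: arrow(E, option(unit)) = arrow(map(T2, T2), T2).
Decompose arrow/2: E = map(T2, T2),  option(unit) = T2.
Bind E := map(T2, T2); no other remaining equation mentions E.
Bind T2 := option(unit). Substituting into the earlier bindings gives S := option(unit), E := map(option(unit), option(unit)).
MGU = { S ↦ option(unit), E ↦ map(option(unit), option(unit)), T2 ↦ option(unit) }, so E ↦ map(option(unit), option(unit)).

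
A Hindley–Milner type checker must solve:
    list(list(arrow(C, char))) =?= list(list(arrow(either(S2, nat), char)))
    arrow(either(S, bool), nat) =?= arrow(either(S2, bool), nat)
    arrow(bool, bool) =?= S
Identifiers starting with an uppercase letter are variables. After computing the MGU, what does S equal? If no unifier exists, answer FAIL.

Decompose list/1: list(arrow(C, char)) =?= list(arrow(either(S2, nat), char)).
Decompose list/1: arrow(C, char) =?= arrow(either(S2, nat), char).
Decompose arrow/2: C =?= either(S2, nat),  char =?= char.
Bind C := either(S2, nat); no other remaining equation mentions C.
Delete trivial equation char =?= char.
Decompose arrow/2: either(S, bool) =?= either(S2, bool),  nat =?= nat.
Decompose either/2: S =?= S2,  bool =?= bool.
Bind S := S2; substituting into the one remaining equation that mentions S gives: arrow(bool, bool) =?= S2.
Delete trivial equation bool =?= bool.
Delete trivial equation nat =?= nat.
Bind S2 := arrow(bool, bool). Substituting into the earlier bindings gives C := either(arrow(bool, bool), nat), S := arrow(bool, bool).
MGU = { C := either(arrow(bool, bool), nat), S := arrow(bool, bool), S2 := arrow(bool, bool) }, so S := arrow(bool, bool).

arrow(bool, bool)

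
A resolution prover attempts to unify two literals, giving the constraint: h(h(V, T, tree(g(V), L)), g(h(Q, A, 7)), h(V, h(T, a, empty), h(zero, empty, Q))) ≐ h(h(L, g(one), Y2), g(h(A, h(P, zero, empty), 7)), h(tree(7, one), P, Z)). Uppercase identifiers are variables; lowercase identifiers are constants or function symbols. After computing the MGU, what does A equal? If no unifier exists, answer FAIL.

Decompose h/3: h(V, T, tree(g(V), L)) ≐ h(L, g(one), Y2),  g(h(Q, A, 7)) ≐ g(h(A, h(P, zero, empty), 7)),  h(V, h(T, a, empty), h(zero, empty, Q)) ≐ h(tree(7, one), P, Z).
Decompose h/3: V ≐ L,  T ≐ g(one),  tree(g(V), L) ≐ Y2.
Bind V := L; substituting into the 2 remaining equations that mention V gives: tree(g(L), L) ≐ Y2,  h(L, h(T, a, empty), h(zero, empty, Q)) ≐ h(tree(7, one), P, Z).
Bind T := g(one); substituting into the one remaining equation that mentions T gives: h(L, h(g(one), a, empty), h(zero, empty, Q)) ≐ h(tree(7, one), P, Z).
Bind Y2 := tree(g(L), L); no other remaining equation mentions Y2.
Decompose g/1: h(Q, A, 7) ≐ h(A, h(P, zero, empty), 7).
Decompose h/3: Q ≐ A,  A ≐ h(P, zero, empty),  7 ≐ 7.
Bind Q := A; substituting into the one remaining equation that mentions Q gives: h(L, h(g(one), a, empty), h(zero, empty, A)) ≐ h(tree(7, one), P, Z).
Bind A := h(P, zero, empty); substituting into the one remaining equation that mentions A gives: h(L, h(g(one), a, empty), h(zero, empty, h(P, zero, empty))) ≐ h(tree(7, one), P, Z). Substituting into the earlier binding gives Q := h(P, zero, empty).
Delete trivial equation 7 ≐ 7.
Decompose h/3: L ≐ tree(7, one),  h(g(one), a, empty) ≐ P,  h(zero, empty, h(P, zero, empty)) ≐ Z.
Bind L := tree(7, one); no other remaining equation mentions L. Substituting into the earlier bindings gives V := tree(7, one), Y2 := tree(g(tree(7, one)), tree(7, one)).
Bind P := h(g(one), a, empty); substituting into the remaining equation gives: h(zero, empty, h(h(g(one), a, empty), zero, empty)) ≐ Z. Substituting into the earlier bindings gives Q := h(h(g(one), a, empty), zero, empty), A := h(h(g(one), a, empty), zero, empty).
Bind Z := h(zero, empty, h(h(g(one), a, empty), zero, empty)).
MGU = { V := tree(7, one), T := g(one), Y2 := tree(g(tree(7, one)), tree(7, one)), Q := h(h(g(one), a, empty), zero, empty), A := h(h(g(one), a, empty), zero, empty), L := tree(7, one), P := h(g(one), a, empty), Z := h(zero, empty, h(h(g(one), a, empty), zero, empty)) }, so A := h(h(g(one), a, empty), zero, empty).

h(h(g(one), a, empty), zero, empty)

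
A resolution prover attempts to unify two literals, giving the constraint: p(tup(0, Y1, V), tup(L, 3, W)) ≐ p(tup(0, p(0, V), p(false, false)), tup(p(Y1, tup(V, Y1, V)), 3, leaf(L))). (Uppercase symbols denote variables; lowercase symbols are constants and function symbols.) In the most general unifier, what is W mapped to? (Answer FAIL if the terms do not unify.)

leaf(p(p(0, p(false, false)), tup(p(false, false), p(0, p(false, false)), p(false, false))))

Decompose p/2: tup(0, Y1, V) ≐ tup(0, p(0, V), p(false, false)),  tup(L, 3, W) ≐ tup(p(Y1, tup(V, Y1, V)), 3, leaf(L)).
Decompose tup/3: 0 ≐ 0,  Y1 ≐ p(0, V),  V ≐ p(false, false).
Delete trivial equation 0 ≐ 0.
Bind Y1 := p(0, V); substituting into the one remaining equation that mentions Y1 gives: tup(L, 3, W) ≐ tup(p(p(0, V), tup(V, p(0, V), V)), 3, leaf(L)).
Bind V := p(false, false); substituting into the remaining equation gives: tup(L, 3, W) ≐ tup(p(p(0, p(false, false)), tup(p(false, false), p(0, p(false, false)), p(false, false))), 3, leaf(L)). Substituting into the earlier binding gives Y1 := p(0, p(false, false)).
Decompose tup/3: L ≐ p(p(0, p(false, false)), tup(p(false, false), p(0, p(false, false)), p(false, false))),  3 ≐ 3,  W ≐ leaf(L).
Bind L := p(p(0, p(false, false)), tup(p(false, false), p(0, p(false, false)), p(false, false))); substituting into the one remaining equation that mentions L gives: W ≐ leaf(p(p(0, p(false, false)), tup(p(false, false), p(0, p(false, false)), p(false, false)))).
Delete trivial equation 3 ≐ 3.
Bind W := leaf(p(p(0, p(false, false)), tup(p(false, false), p(0, p(false, false)), p(false, false)))).
MGU = { Y1 -> p(0, p(false, false)), V -> p(false, false), L -> p(p(0, p(false, false)), tup(p(false, false), p(0, p(false, false)), p(false, false))), W -> leaf(p(p(0, p(false, false)), tup(p(false, false), p(0, p(false, false)), p(false, false)))) }, so W -> leaf(p(p(0, p(false, false)), tup(p(false, false), p(0, p(false, false)), p(false, false)))).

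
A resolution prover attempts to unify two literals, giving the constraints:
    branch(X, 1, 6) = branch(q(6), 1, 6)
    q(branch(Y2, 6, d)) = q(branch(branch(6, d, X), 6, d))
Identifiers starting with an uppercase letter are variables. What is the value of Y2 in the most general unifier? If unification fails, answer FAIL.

Decompose branch/3: X = q(6),  1 = 1,  6 = 6.
Bind X := q(6); substituting into the one remaining equation that mentions X gives: q(branch(Y2, 6, d)) = q(branch(branch(6, d, q(6)), 6, d)).
Delete trivial equation 1 = 1.
Delete trivial equation 6 = 6.
Decompose q/1: branch(Y2, 6, d) = branch(branch(6, d, q(6)), 6, d).
Decompose branch/3: Y2 = branch(6, d, q(6)),  6 = 6,  d = d.
Bind Y2 := branch(6, d, q(6)); no other remaining equation mentions Y2.
Delete trivial equation 6 = 6.
Delete trivial equation d = d.
MGU = { X ↦ q(6), Y2 ↦ branch(6, d, q(6)) }, so Y2 ↦ branch(6, d, q(6)).

branch(6, d, q(6))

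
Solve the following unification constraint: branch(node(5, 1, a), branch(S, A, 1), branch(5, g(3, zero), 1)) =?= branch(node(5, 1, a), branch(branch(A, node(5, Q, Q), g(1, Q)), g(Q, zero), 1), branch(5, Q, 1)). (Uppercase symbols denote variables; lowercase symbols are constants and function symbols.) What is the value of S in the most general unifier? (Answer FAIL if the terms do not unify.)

branch(g(g(3, zero), zero), node(5, g(3, zero), g(3, zero)), g(1, g(3, zero)))

Decompose branch/3: node(5, 1, a) =?= node(5, 1, a),  branch(S, A, 1) =?= branch(branch(A, node(5, Q, Q), g(1, Q)), g(Q, zero), 1),  branch(5, g(3, zero), 1) =?= branch(5, Q, 1).
Delete trivial equation node(5, 1, a) =?= node(5, 1, a).
Decompose branch/3: S =?= branch(A, node(5, Q, Q), g(1, Q)),  A =?= g(Q, zero),  1 =?= 1.
Bind S := branch(A, node(5, Q, Q), g(1, Q)); no other remaining equation mentions S.
Bind A := g(Q, zero); no other remaining equation mentions A. Substituting into the earlier binding gives S := branch(g(Q, zero), node(5, Q, Q), g(1, Q)).
Delete trivial equation 1 =?= 1.
Decompose branch/3: 5 =?= 5,  g(3, zero) =?= Q,  1 =?= 1.
Delete trivial equation 5 =?= 5.
Bind Q := g(3, zero); no other remaining equation mentions Q. Substituting into the earlier bindings gives S := branch(g(g(3, zero), zero), node(5, g(3, zero), g(3, zero)), g(1, g(3, zero))), A := g(g(3, zero), zero).
Delete trivial equation 1 =?= 1.
MGU = { S := branch(g(g(3, zero), zero), node(5, g(3, zero), g(3, zero)), g(1, g(3, zero))), A := g(g(3, zero), zero), Q := g(3, zero) }, so S := branch(g(g(3, zero), zero), node(5, g(3, zero), g(3, zero)), g(1, g(3, zero))).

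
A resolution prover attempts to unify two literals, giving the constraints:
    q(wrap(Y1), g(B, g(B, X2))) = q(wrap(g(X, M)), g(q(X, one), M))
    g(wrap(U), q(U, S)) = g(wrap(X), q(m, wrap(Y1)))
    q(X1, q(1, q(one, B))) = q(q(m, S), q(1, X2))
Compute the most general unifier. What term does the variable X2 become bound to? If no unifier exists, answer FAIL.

q(one, q(m, one))

Decompose q/2: wrap(Y1) = wrap(g(X, M)),  g(B, g(B, X2)) = g(q(X, one), M).
Decompose wrap/1: Y1 = g(X, M).
Bind Y1 := g(X, M); substituting into the one remaining equation that mentions Y1 gives: g(wrap(U), q(U, S)) = g(wrap(X), q(m, wrap(g(X, M)))).
Decompose g/2: B = q(X, one),  g(B, X2) = M.
Bind B := q(X, one); substituting into the 2 remaining equations that mention B gives: g(q(X, one), X2) = M,  q(X1, q(1, q(one, q(X, one)))) = q(q(m, S), q(1, X2)).
Bind M := g(q(X, one), X2); substituting into the one remaining equation that mentions M gives: g(wrap(U), q(U, S)) = g(wrap(X), q(m, wrap(g(X, g(q(X, one), X2))))). Substituting into the earlier binding gives Y1 := g(X, g(q(X, one), X2)).
Decompose g/2: wrap(U) = wrap(X),  q(U, S) = q(m, wrap(g(X, g(q(X, one), X2)))).
Decompose wrap/1: U = X.
Bind U := X; substituting into the one remaining equation that mentions U gives: q(X, S) = q(m, wrap(g(X, g(q(X, one), X2)))).
Decompose q/2: X = m,  S = wrap(g(X, g(q(X, one), X2))).
Bind X := m; substituting into the remaining equations gives: S = wrap(g(m, g(q(m, one), X2))),  q(X1, q(1, q(one, q(m, one)))) = q(q(m, S), q(1, X2)). Substituting into the earlier bindings gives Y1 := g(m, g(q(m, one), X2)), B := q(m, one), M := g(q(m, one), X2), U := m.
Bind S := wrap(g(m, g(q(m, one), X2))); substituting into the remaining equation gives: q(X1, q(1, q(one, q(m, one)))) = q(q(m, wrap(g(m, g(q(m, one), X2)))), q(1, X2)).
Decompose q/2: X1 = q(m, wrap(g(m, g(q(m, one), X2)))),  q(1, q(one, q(m, one))) = q(1, X2).
Bind X1 := q(m, wrap(g(m, g(q(m, one), X2)))); no other remaining equation mentions X1.
Decompose q/2: 1 = 1,  q(one, q(m, one)) = X2.
Delete trivial equation 1 = 1.
Bind X2 := q(one, q(m, one)). Substituting into the earlier bindings gives Y1 := g(m, g(q(m, one), q(one, q(m, one)))), M := g(q(m, one), q(one, q(m, one))), S := wrap(g(m, g(q(m, one), q(one, q(m, one))))), X1 := q(m, wrap(g(m, g(q(m, one), q(one, q(m, one)))))).
MGU = { Y1 ↦ g(m, g(q(m, one), q(one, q(m, one)))), B ↦ q(m, one), M ↦ g(q(m, one), q(one, q(m, one))), U ↦ m, X ↦ m, S ↦ wrap(g(m, g(q(m, one), q(one, q(m, one))))), X1 ↦ q(m, wrap(g(m, g(q(m, one), q(one, q(m, one)))))), X2 ↦ q(one, q(m, one)) }, so X2 ↦ q(one, q(m, one)).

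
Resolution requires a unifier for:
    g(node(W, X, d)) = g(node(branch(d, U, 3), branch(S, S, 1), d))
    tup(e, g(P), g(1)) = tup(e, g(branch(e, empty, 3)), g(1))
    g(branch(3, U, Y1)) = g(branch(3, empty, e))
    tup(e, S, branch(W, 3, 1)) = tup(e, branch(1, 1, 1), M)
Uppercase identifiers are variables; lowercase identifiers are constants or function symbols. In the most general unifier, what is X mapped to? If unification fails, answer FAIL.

branch(branch(1, 1, 1), branch(1, 1, 1), 1)

Decompose g/1: node(W, X, d) = node(branch(d, U, 3), branch(S, S, 1), d).
Decompose node/3: W = branch(d, U, 3),  X = branch(S, S, 1),  d = d.
Bind W := branch(d, U, 3); substituting into the one remaining equation that mentions W gives: tup(e, S, branch(branch(d, U, 3), 3, 1)) = tup(e, branch(1, 1, 1), M).
Bind X := branch(S, S, 1); no other remaining equation mentions X.
Delete trivial equation d = d.
Decompose tup/3: e = e,  g(P) = g(branch(e, empty, 3)),  g(1) = g(1).
Delete trivial equation e = e.
Decompose g/1: P = branch(e, empty, 3).
Bind P := branch(e, empty, 3); no other remaining equation mentions P.
Delete trivial equation g(1) = g(1).
Decompose g/1: branch(3, U, Y1) = branch(3, empty, e).
Decompose branch/3: 3 = 3,  U = empty,  Y1 = e.
Delete trivial equation 3 = 3.
Bind U := empty; substituting into the one remaining equation that mentions U gives: tup(e, S, branch(branch(d, empty, 3), 3, 1)) = tup(e, branch(1, 1, 1), M). Substituting into the earlier binding gives W := branch(d, empty, 3).
Bind Y1 := e; no other remaining equation mentions Y1.
Decompose tup/3: e = e,  S = branch(1, 1, 1),  branch(branch(d, empty, 3), 3, 1) = M.
Delete trivial equation e = e.
Bind S := branch(1, 1, 1); no other remaining equation mentions S. Substituting into the earlier binding gives X := branch(branch(1, 1, 1), branch(1, 1, 1), 1).
Bind M := branch(branch(d, empty, 3), 3, 1).
MGU = { W ↦ branch(d, empty, 3), X ↦ branch(branch(1, 1, 1), branch(1, 1, 1), 1), P ↦ branch(e, empty, 3), U ↦ empty, Y1 ↦ e, S ↦ branch(1, 1, 1), M ↦ branch(branch(d, empty, 3), 3, 1) }, so X ↦ branch(branch(1, 1, 1), branch(1, 1, 1), 1).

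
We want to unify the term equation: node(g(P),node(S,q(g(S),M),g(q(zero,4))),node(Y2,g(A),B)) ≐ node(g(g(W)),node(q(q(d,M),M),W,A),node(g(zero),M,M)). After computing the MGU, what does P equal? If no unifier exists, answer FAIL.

g(q(g(q(q(d,g(g(q(zero,4)))),g(g(q(zero,4))))),g(g(q(zero,4)))))

Decompose node/3: g(P) ≐ g(g(W)),  node(S,q(g(S),M),g(q(zero,4))) ≐ node(q(q(d,M),M),W,A),  node(Y2,g(A),B) ≐ node(g(zero),M,M).
Decompose g/1: P ≐ g(W).
Bind P := g(W); no other remaining equation mentions P.
Decompose node/3: S ≐ q(q(d,M),M),  q(g(S),M) ≐ W,  g(q(zero,4)) ≐ A.
Bind S := q(q(d,M),M); substituting into the one remaining equation that mentions S gives: q(g(q(q(d,M),M)),M) ≐ W.
Bind W := q(g(q(q(d,M),M)),M); no other remaining equation mentions W. Substituting into the earlier binding gives P := g(q(g(q(q(d,M),M)),M)).
Bind A := g(q(zero,4)); substituting into the remaining equation gives: node(Y2,g(g(q(zero,4))),B) ≐ node(g(zero),M,M).
Decompose node/3: Y2 ≐ g(zero),  g(g(q(zero,4))) ≐ M,  B ≐ M.
Bind Y2 := g(zero); no other remaining equation mentions Y2.
Bind M := g(g(q(zero,4))); substituting into the remaining equation gives: B ≐ g(g(q(zero,4))). Substituting into the earlier bindings gives P := g(q(g(q(q(d,g(g(q(zero,4)))),g(g(q(zero,4))))),g(g(q(zero,4))))), S := q(q(d,g(g(q(zero,4)))),g(g(q(zero,4)))), W := q(g(q(q(d,g(g(q(zero,4)))),g(g(q(zero,4))))),g(g(q(zero,4)))).
Bind B := g(g(q(zero,4))).
MGU = { P -> g(q(g(q(q(d,g(g(q(zero,4)))),g(g(q(zero,4))))),g(g(q(zero,4))))), S -> q(q(d,g(g(q(zero,4)))),g(g(q(zero,4)))), W -> q(g(q(q(d,g(g(q(zero,4)))),g(g(q(zero,4))))),g(g(q(zero,4)))), A -> g(q(zero,4)), Y2 -> g(zero), M -> g(g(q(zero,4))), B -> g(g(q(zero,4))) }, so P -> g(q(g(q(q(d,g(g(q(zero,4)))),g(g(q(zero,4))))),g(g(q(zero,4))))).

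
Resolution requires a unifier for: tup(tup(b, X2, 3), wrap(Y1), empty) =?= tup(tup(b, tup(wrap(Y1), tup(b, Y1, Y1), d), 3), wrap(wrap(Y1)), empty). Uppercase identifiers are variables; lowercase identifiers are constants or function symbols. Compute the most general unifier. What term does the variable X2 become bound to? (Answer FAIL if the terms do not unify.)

FAIL

Decompose tup/3: tup(b, X2, 3) =?= tup(b, tup(wrap(Y1), tup(b, Y1, Y1), d), 3),  wrap(Y1) =?= wrap(wrap(Y1)),  empty =?= empty.
Decompose tup/3: b =?= b,  X2 =?= tup(wrap(Y1), tup(b, Y1, Y1), d),  3 =?= 3.
Delete trivial equation b =?= b.
Bind X2 := tup(wrap(Y1), tup(b, Y1, Y1), d); no other remaining equation mentions X2.
Delete trivial equation 3 =?= 3.
Decompose wrap/1: Y1 =?= wrap(Y1).
Occurs check fails: Y1 occurs in wrap(Y1); the equation Y1 =?= wrap(Y1) has no finite solution.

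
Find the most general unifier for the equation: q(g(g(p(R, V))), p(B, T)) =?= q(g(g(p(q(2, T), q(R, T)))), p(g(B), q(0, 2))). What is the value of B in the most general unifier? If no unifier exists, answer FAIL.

Decompose q/2: g(g(p(R, V))) =?= g(g(p(q(2, T), q(R, T)))),  p(B, T) =?= p(g(B), q(0, 2)).
Decompose g/1: g(p(R, V)) =?= g(p(q(2, T), q(R, T))).
Decompose g/1: p(R, V) =?= p(q(2, T), q(R, T)).
Decompose p/2: R =?= q(2, T),  V =?= q(R, T).
Bind R := q(2, T); substituting into the one remaining equation that mentions R gives: V =?= q(q(2, T), T).
Bind V := q(q(2, T), T); no other remaining equation mentions V.
Decompose p/2: B =?= g(B),  T =?= q(0, 2).
Occurs check fails: B occurs in g(B); the equation B =?= g(B) has no finite solution.

FAIL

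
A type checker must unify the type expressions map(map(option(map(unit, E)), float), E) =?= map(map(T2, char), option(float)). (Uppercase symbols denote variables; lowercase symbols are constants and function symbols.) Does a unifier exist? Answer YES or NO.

Decompose map/2: map(option(map(unit, E)), float) =?= map(T2, char),  E =?= option(float).
Decompose map/2: option(map(unit, E)) =?= T2,  float =?= char.
Bind T2 := option(map(unit, E)); no other remaining equation mentions T2.
Clash: constants float and char differ; no unifier exists.

NO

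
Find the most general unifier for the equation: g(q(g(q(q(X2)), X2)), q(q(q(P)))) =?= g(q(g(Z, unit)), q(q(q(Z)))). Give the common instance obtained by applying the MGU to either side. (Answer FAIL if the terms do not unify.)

Decompose g/2: q(g(q(q(X2)), X2)) =?= q(g(Z, unit)),  q(q(q(P))) =?= q(q(q(Z))).
Decompose q/1: g(q(q(X2)), X2) =?= g(Z, unit).
Decompose g/2: q(q(X2)) =?= Z,  X2 =?= unit.
Bind Z := q(q(X2)); substituting into the one remaining equation that mentions Z gives: q(q(q(P))) =?= q(q(q(q(q(X2))))).
Bind X2 := unit; substituting into the remaining equation gives: q(q(q(P))) =?= q(q(q(q(q(unit))))). Substituting into the earlier binding gives Z := q(q(unit)).
Decompose q/1: q(q(P)) =?= q(q(q(q(unit)))).
Decompose q/1: q(P) =?= q(q(q(unit))).
Decompose q/1: P =?= q(q(unit)).
Bind P := q(q(unit)).
Applying the MGU to either side gives g(q(g(q(q(unit)), unit)), q(q(q(q(q(unit)))))).

g(q(g(q(q(unit)), unit)), q(q(q(q(q(unit))))))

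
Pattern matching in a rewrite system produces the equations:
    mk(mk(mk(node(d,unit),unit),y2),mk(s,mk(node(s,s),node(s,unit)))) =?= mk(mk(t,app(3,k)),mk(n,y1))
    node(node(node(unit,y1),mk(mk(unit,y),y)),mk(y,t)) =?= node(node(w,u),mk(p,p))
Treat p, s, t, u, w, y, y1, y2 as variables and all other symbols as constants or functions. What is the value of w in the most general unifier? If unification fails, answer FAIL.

Decompose mk/2: mk(mk(node(d,unit),unit),y2) =?= mk(t,app(3,k)),  mk(s,mk(node(s,s),node(s,unit))) =?= mk(n,y1).
Decompose mk/2: mk(node(d,unit),unit) =?= t,  y2 =?= app(3,k).
Bind t := mk(node(d,unit),unit); substituting into the one remaining equation that mentions t gives: node(node(node(unit,y1),mk(mk(unit,y),y)),mk(y,mk(node(d,unit),unit))) =?= node(node(w,u),mk(p,p)).
Bind y2 := app(3,k); no other remaining equation mentions y2.
Decompose mk/2: s =?= n,  mk(node(s,s),node(s,unit)) =?= y1.
Bind s := n; substituting into the one remaining equation that mentions s gives: mk(node(n,n),node(n,unit)) =?= y1.
Bind y1 := mk(node(n,n),node(n,unit)); substituting into the remaining equation gives: node(node(node(unit,mk(node(n,n),node(n,unit))),mk(mk(unit,y),y)),mk(y,mk(node(d,unit),unit))) =?= node(node(w,u),mk(p,p)).
Decompose node/2: node(node(unit,mk(node(n,n),node(n,unit))),mk(mk(unit,y),y)) =?= node(w,u),  mk(y,mk(node(d,unit),unit)) =?= mk(p,p).
Decompose node/2: node(unit,mk(node(n,n),node(n,unit))) =?= w,  mk(mk(unit,y),y) =?= u.
Bind w := node(unit,mk(node(n,n),node(n,unit))); no other remaining equation mentions w.
Bind u := mk(mk(unit,y),y); no other remaining equation mentions u.
Decompose mk/2: y =?= p,  mk(node(d,unit),unit) =?= p.
Bind y := p; no other remaining equation mentions y. Substituting into the earlier binding gives u := mk(mk(unit,p),p).
Bind p := mk(node(d,unit),unit). Substituting into the earlier bindings gives u := mk(mk(unit,mk(node(d,unit),unit)),mk(node(d,unit),unit)), y := mk(node(d,unit),unit).
MGU = { t ↦ mk(node(d,unit),unit), y2 ↦ app(3,k), s ↦ n, y1 ↦ mk(node(n,n),node(n,unit)), w ↦ node(unit,mk(node(n,n),node(n,unit))), u ↦ mk(mk(unit,mk(node(d,unit),unit)),mk(node(d,unit),unit)), y ↦ mk(node(d,unit),unit), p ↦ mk(node(d,unit),unit) }, so w ↦ node(unit,mk(node(n,n),node(n,unit))).

node(unit,mk(node(n,n),node(n,unit)))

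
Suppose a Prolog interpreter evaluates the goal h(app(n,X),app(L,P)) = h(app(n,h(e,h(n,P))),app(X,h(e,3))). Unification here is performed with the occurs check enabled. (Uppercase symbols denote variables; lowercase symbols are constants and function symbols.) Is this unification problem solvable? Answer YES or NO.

Decompose h/2: app(n,X) = app(n,h(e,h(n,P))),  app(L,P) = app(X,h(e,3)).
Decompose app/2: n = n,  X = h(e,h(n,P)).
Delete trivial equation n = n.
Bind X := h(e,h(n,P)); substituting into the remaining equation gives: app(L,P) = app(h(e,h(n,P)),h(e,3)).
Decompose app/2: L = h(e,h(n,P)),  P = h(e,3).
Bind L := h(e,h(n,P)); no other remaining equation mentions L.
Bind P := h(e,3). Substituting into the earlier bindings gives X := h(e,h(n,h(e,3))), L := h(e,h(n,h(e,3))).
No equations remain and no clash or occurs-check failure arose, so a unifier exists.

YES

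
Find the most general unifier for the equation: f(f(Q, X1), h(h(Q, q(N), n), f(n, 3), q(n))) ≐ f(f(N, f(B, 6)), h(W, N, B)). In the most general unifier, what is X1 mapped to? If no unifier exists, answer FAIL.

f(q(n), 6)

Decompose f/2: f(Q, X1) ≐ f(N, f(B, 6)),  h(h(Q, q(N), n), f(n, 3), q(n)) ≐ h(W, N, B).
Decompose f/2: Q ≐ N,  X1 ≐ f(B, 6).
Bind Q := N; substituting into the one remaining equation that mentions Q gives: h(h(N, q(N), n), f(n, 3), q(n)) ≐ h(W, N, B).
Bind X1 := f(B, 6); no other remaining equation mentions X1.
Decompose h/3: h(N, q(N), n) ≐ W,  f(n, 3) ≐ N,  q(n) ≐ B.
Bind W := h(N, q(N), n); no other remaining equation mentions W.
Bind N := f(n, 3); no other remaining equation mentions N. Substituting into the earlier bindings gives Q := f(n, 3), W := h(f(n, 3), q(f(n, 3)), n).
Bind B := q(n). Substituting into the earlier binding gives X1 := f(q(n), 6).
MGU = { Q := f(n, 3), X1 := f(q(n), 6), W := h(f(n, 3), q(f(n, 3)), n), N := f(n, 3), B := q(n) }, so X1 := f(q(n), 6).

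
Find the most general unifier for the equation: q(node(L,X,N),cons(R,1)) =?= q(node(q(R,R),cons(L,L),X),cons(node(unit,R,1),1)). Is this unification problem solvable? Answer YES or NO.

NO

Decompose q/2: node(L,X,N) =?= node(q(R,R),cons(L,L),X),  cons(R,1) =?= cons(node(unit,R,1),1).
Decompose node/3: L =?= q(R,R),  X =?= cons(L,L),  N =?= X.
Bind L := q(R,R); substituting into the one remaining equation that mentions L gives: X =?= cons(q(R,R),q(R,R)).
Bind X := cons(q(R,R),q(R,R)); substituting into the one remaining equation that mentions X gives: N =?= cons(q(R,R),q(R,R)).
Bind N := cons(q(R,R),q(R,R)); no other remaining equation mentions N.
Decompose cons/2: R =?= node(unit,R,1),  1 =?= 1.
Occurs check fails: R occurs in node(unit,R,1); the equation R =?= node(unit,R,1) has no finite solution.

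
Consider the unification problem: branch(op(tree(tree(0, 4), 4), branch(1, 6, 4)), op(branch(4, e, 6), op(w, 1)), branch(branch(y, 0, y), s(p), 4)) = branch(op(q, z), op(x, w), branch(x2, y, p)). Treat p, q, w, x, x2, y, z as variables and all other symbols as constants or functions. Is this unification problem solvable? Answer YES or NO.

Decompose branch/3: op(tree(tree(0, 4), 4), branch(1, 6, 4)) = op(q, z),  op(branch(4, e, 6), op(w, 1)) = op(x, w),  branch(branch(y, 0, y), s(p), 4) = branch(x2, y, p).
Decompose op/2: tree(tree(0, 4), 4) = q,  branch(1, 6, 4) = z.
Bind q := tree(tree(0, 4), 4); no other remaining equation mentions q.
Bind z := branch(1, 6, 4); no other remaining equation mentions z.
Decompose op/2: branch(4, e, 6) = x,  op(w, 1) = w.
Bind x := branch(4, e, 6); no other remaining equation mentions x.
Occurs check fails: w occurs in op(w, 1); the equation w = op(w, 1) has no finite solution.

NO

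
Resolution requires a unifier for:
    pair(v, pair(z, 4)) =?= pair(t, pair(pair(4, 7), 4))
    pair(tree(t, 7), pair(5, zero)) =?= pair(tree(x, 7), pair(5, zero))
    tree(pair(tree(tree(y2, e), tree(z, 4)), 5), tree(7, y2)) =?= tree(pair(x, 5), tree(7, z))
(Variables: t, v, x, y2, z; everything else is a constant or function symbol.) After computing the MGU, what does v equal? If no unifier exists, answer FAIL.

tree(tree(pair(4, 7), e), tree(pair(4, 7), 4))

Decompose pair/2: v =?= t,  pair(z, 4) =?= pair(pair(4, 7), 4).
Bind v := t; no other remaining equation mentions v.
Decompose pair/2: z =?= pair(4, 7),  4 =?= 4.
Bind z := pair(4, 7); substituting into the one remaining equation that mentions z gives: tree(pair(tree(tree(y2, e), tree(pair(4, 7), 4)), 5), tree(7, y2)) =?= tree(pair(x, 5), tree(7, pair(4, 7))).
Delete trivial equation 4 =?= 4.
Decompose pair/2: tree(t, 7) =?= tree(x, 7),  pair(5, zero) =?= pair(5, zero).
Decompose tree/2: t =?= x,  7 =?= 7.
Bind t := x; no other remaining equation mentions t. Substituting into the earlier binding gives v := x.
Delete trivial equation 7 =?= 7.
Delete trivial equation pair(5, zero) =?= pair(5, zero).
Decompose tree/2: pair(tree(tree(y2, e), tree(pair(4, 7), 4)), 5) =?= pair(x, 5),  tree(7, y2) =?= tree(7, pair(4, 7)).
Decompose pair/2: tree(tree(y2, e), tree(pair(4, 7), 4)) =?= x,  5 =?= 5.
Bind x := tree(tree(y2, e), tree(pair(4, 7), 4)); no other remaining equation mentions x. Substituting into the earlier bindings gives v := tree(tree(y2, e), tree(pair(4, 7), 4)), t := tree(tree(y2, e), tree(pair(4, 7), 4)).
Delete trivial equation 5 =?= 5.
Decompose tree/2: 7 =?= 7,  y2 =?= pair(4, 7).
Delete trivial equation 7 =?= 7.
Bind y2 := pair(4, 7). Substituting into the earlier bindings gives v := tree(tree(pair(4, 7), e), tree(pair(4, 7), 4)), t := tree(tree(pair(4, 7), e), tree(pair(4, 7), 4)), x := tree(tree(pair(4, 7), e), tree(pair(4, 7), 4)).
MGU = { v := tree(tree(pair(4, 7), e), tree(pair(4, 7), 4)), z := pair(4, 7), t := tree(tree(pair(4, 7), e), tree(pair(4, 7), 4)), x := tree(tree(pair(4, 7), e), tree(pair(4, 7), 4)), y2 := pair(4, 7) }, so v := tree(tree(pair(4, 7), e), tree(pair(4, 7), 4)).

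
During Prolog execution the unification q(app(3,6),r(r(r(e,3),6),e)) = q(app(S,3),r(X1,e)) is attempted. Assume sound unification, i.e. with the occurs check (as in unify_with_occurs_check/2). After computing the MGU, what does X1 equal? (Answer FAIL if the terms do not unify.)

Decompose q/2: app(3,6) = app(S,3),  r(r(r(e,3),6),e) = r(X1,e).
Decompose app/2: 3 = S,  6 = 3.
Bind S := 3; no other remaining equation mentions S.
Clash: constants 6 and 3 differ; no unifier exists.

FAIL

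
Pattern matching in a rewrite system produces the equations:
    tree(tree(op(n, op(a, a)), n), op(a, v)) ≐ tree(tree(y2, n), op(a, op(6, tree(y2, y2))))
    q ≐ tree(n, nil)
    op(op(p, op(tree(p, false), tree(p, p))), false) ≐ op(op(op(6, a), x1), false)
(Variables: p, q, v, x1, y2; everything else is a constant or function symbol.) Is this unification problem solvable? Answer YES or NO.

YES

Decompose tree/2: tree(op(n, op(a, a)), n) ≐ tree(y2, n),  op(a, v) ≐ op(a, op(6, tree(y2, y2))).
Decompose tree/2: op(n, op(a, a)) ≐ y2,  n ≐ n.
Bind y2 := op(n, op(a, a)); substituting into the one remaining equation that mentions y2 gives: op(a, v) ≐ op(a, op(6, tree(op(n, op(a, a)), op(n, op(a, a))))).
Delete trivial equation n ≐ n.
Decompose op/2: a ≐ a,  v ≐ op(6, tree(op(n, op(a, a)), op(n, op(a, a)))).
Delete trivial equation a ≐ a.
Bind v := op(6, tree(op(n, op(a, a)), op(n, op(a, a)))); no other remaining equation mentions v.
Bind q := tree(n, nil); no other remaining equation mentions q.
Decompose op/2: op(p, op(tree(p, false), tree(p, p))) ≐ op(op(6, a), x1),  false ≐ false.
Decompose op/2: p ≐ op(6, a),  op(tree(p, false), tree(p, p)) ≐ x1.
Bind p := op(6, a); substituting into the one remaining equation that mentions p gives: op(tree(op(6, a), false), tree(op(6, a), op(6, a))) ≐ x1.
Bind x1 := op(tree(op(6, a), false), tree(op(6, a), op(6, a))); no other remaining equation mentions x1.
Delete trivial equation false ≐ false.
No equations remain and no clash or occurs-check failure arose, so a unifier exists.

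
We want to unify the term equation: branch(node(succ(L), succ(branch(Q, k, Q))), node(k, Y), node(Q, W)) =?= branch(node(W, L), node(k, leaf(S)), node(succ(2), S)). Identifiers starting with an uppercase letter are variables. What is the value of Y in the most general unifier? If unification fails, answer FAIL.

leaf(succ(succ(branch(succ(2), k, succ(2)))))

Decompose branch/3: node(succ(L), succ(branch(Q, k, Q))) =?= node(W, L),  node(k, Y) =?= node(k, leaf(S)),  node(Q, W) =?= node(succ(2), S).
Decompose node/2: succ(L) =?= W,  succ(branch(Q, k, Q)) =?= L.
Bind W := succ(L); substituting into the one remaining equation that mentions W gives: node(Q, succ(L)) =?= node(succ(2), S).
Bind L := succ(branch(Q, k, Q)); substituting into the one remaining equation that mentions L gives: node(Q, succ(succ(branch(Q, k, Q)))) =?= node(succ(2), S). Substituting into the earlier binding gives W := succ(succ(branch(Q, k, Q))).
Decompose node/2: k =?= k,  Y =?= leaf(S).
Delete trivial equation k =?= k.
Bind Y := leaf(S); no other remaining equation mentions Y.
Decompose node/2: Q =?= succ(2),  succ(succ(branch(Q, k, Q))) =?= S.
Bind Q := succ(2); substituting into the remaining equation gives: succ(succ(branch(succ(2), k, succ(2)))) =?= S. Substituting into the earlier bindings gives W := succ(succ(branch(succ(2), k, succ(2)))), L := succ(branch(succ(2), k, succ(2))).
Bind S := succ(succ(branch(succ(2), k, succ(2)))). Substituting into the earlier binding gives Y := leaf(succ(succ(branch(succ(2), k, succ(2))))).
MGU = { W := succ(succ(branch(succ(2), k, succ(2)))), L := succ(branch(succ(2), k, succ(2))), Y := leaf(succ(succ(branch(succ(2), k, succ(2))))), Q := succ(2), S := succ(succ(branch(succ(2), k, succ(2)))) }, so Y := leaf(succ(succ(branch(succ(2), k, succ(2))))).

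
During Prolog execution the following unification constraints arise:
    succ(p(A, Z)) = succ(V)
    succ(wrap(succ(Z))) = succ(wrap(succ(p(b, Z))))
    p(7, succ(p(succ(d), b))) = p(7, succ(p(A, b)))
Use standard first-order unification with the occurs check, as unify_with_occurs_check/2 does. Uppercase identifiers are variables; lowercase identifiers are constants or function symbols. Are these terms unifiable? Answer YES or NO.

Decompose succ/1: p(A, Z) = V.
Bind V := p(A, Z); no other remaining equation mentions V.
Decompose succ/1: wrap(succ(Z)) = wrap(succ(p(b, Z))).
Decompose wrap/1: succ(Z) = succ(p(b, Z)).
Decompose succ/1: Z = p(b, Z).
Occurs check fails: Z occurs in p(b, Z); the equation Z = p(b, Z) has no finite solution.

NO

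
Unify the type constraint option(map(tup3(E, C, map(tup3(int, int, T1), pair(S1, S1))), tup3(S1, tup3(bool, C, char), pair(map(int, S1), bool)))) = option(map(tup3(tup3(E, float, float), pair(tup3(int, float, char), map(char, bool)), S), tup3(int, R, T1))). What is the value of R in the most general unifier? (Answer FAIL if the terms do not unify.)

FAIL

Decompose option/1: map(tup3(E, C, map(tup3(int, int, T1), pair(S1, S1))), tup3(S1, tup3(bool, C, char), pair(map(int, S1), bool))) = map(tup3(tup3(E, float, float), pair(tup3(int, float, char), map(char, bool)), S), tup3(int, R, T1)).
Decompose map/2: tup3(E, C, map(tup3(int, int, T1), pair(S1, S1))) = tup3(tup3(E, float, float), pair(tup3(int, float, char), map(char, bool)), S),  tup3(S1, tup3(bool, C, char), pair(map(int, S1), bool)) = tup3(int, R, T1).
Decompose tup3/3: E = tup3(E, float, float),  C = pair(tup3(int, float, char), map(char, bool)),  map(tup3(int, int, T1), pair(S1, S1)) = S.
Occurs check fails: E occurs in tup3(E, float, float); the equation E = tup3(E, float, float) has no finite solution.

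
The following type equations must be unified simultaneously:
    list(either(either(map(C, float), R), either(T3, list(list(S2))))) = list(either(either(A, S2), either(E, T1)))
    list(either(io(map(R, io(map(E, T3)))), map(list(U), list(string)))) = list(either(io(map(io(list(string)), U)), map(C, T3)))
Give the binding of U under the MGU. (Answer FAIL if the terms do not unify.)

Decompose list/1: either(either(map(C, float), R), either(T3, list(list(S2)))) = either(either(A, S2), either(E, T1)).
Decompose either/2: either(map(C, float), R) = either(A, S2),  either(T3, list(list(S2))) = either(E, T1).
Decompose either/2: map(C, float) = A,  R = S2.
Bind A := map(C, float); no other remaining equation mentions A.
Bind R := S2; substituting into the one remaining equation that mentions R gives: list(either(io(map(S2, io(map(E, T3)))), map(list(U), list(string)))) = list(either(io(map(io(list(string)), U)), map(C, T3))).
Decompose either/2: T3 = E,  list(list(S2)) = T1.
Bind T3 := E; substituting into the one remaining equation that mentions T3 gives: list(either(io(map(S2, io(map(E, E)))), map(list(U), list(string)))) = list(either(io(map(io(list(string)), U)), map(C, E))).
Bind T1 := list(list(S2)); no other remaining equation mentions T1.
Decompose list/1: either(io(map(S2, io(map(E, E)))), map(list(U), list(string))) = either(io(map(io(list(string)), U)), map(C, E)).
Decompose either/2: io(map(S2, io(map(E, E)))) = io(map(io(list(string)), U)),  map(list(U), list(string)) = map(C, E).
Decompose io/1: map(S2, io(map(E, E))) = map(io(list(string)), U).
Decompose map/2: S2 = io(list(string)),  io(map(E, E)) = U.
Bind S2 := io(list(string)); no other remaining equation mentions S2. Substituting into the earlier bindings gives R := io(list(string)), T1 := list(list(io(list(string)))).
Bind U := io(map(E, E)); substituting into the remaining equation gives: map(list(io(map(E, E))), list(string)) = map(C, E).
Decompose map/2: list(io(map(E, E))) = C,  list(string) = E.
Bind C := list(io(map(E, E))); no other remaining equation mentions C. Substituting into the earlier binding gives A := map(list(io(map(E, E))), float).
Bind E := list(string). Substituting into the earlier bindings gives A := map(list(io(map(list(string), list(string)))), float), T3 := list(string), U := io(map(list(string), list(string))), C := list(io(map(list(string), list(string)))).
MGU = { A := map(list(io(map(list(string), list(string)))), float), R := io(list(string)), T3 := list(string), T1 := list(list(io(list(string)))), S2 := io(list(string)), U := io(map(list(string), list(string))), C := list(io(map(list(string), list(string)))), E := list(string) }, so U := io(map(list(string), list(string))).

io(map(list(string), list(string)))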